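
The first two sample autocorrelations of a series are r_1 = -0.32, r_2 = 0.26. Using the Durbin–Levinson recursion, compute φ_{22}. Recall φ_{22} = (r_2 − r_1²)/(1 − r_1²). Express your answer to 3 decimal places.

φ_{22} = (r_2 − r_1²) / (1 − r_1²)
r_1² = (-0.32)² = 0.1024
Numerator = 0.26 − 0.1024 = 0.1576; denominator = 1 − 0.1024 = 0.8976
φ_{22} = 0.1576 / 0.8976 = 0.176

0.176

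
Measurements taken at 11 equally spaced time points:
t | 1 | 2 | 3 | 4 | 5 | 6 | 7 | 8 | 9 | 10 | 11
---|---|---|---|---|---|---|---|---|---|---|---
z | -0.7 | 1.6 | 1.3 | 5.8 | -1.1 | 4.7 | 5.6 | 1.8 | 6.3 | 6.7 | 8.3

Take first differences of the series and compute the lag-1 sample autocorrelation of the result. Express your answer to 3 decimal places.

-0.667

First differences Δz: 2.3, -0.3, 4.5, -6.9, 5.8, 0.9, -3.8, 4.5, 0.4, 1.6
Mean of differences = 0.9000
Numerator Σ(Δz_t−Δz̄)(Δz_{t+1}−Δz̄) = -91.3700
Denominator Σ(Δz_t−Δz̄)² = 137.0000
r_1(Δz) = -91.3700 / 137.0000 = -0.667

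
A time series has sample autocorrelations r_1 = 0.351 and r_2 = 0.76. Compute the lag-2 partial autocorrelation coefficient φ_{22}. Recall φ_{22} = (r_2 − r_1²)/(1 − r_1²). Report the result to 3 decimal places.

φ_{22} = (r_2 − r_1²) / (1 − r_1²)
r_1² = (0.351)² = 0.123201
Numerator = 0.76 − 0.1232 = 0.6368; denominator = 1 − 0.1232 = 0.8768
φ_{22} = 0.6368 / 0.8768 = 0.726

0.726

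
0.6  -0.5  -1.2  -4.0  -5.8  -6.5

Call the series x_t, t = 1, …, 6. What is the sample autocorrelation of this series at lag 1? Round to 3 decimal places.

0.557

Mean x̄ = (0.6 − 0.5 − 1.2 − 4.0 − 5.8 − 6.5)/6 = -2.9000
Deviations from mean: 3.5000, 2.4000, 1.7000, -1.1000, -2.9000, -3.6000
Σ(x_t−x̄)(x_{t+1}−x̄) = (8.4000) + (4.0800) + (-1.8700) + (3.1900) + (10.4400) = 24.2400
Denominator Σ(x_t−x̄)² = 43.4800
r_1 = 24.2400 / 43.4800 = 0.557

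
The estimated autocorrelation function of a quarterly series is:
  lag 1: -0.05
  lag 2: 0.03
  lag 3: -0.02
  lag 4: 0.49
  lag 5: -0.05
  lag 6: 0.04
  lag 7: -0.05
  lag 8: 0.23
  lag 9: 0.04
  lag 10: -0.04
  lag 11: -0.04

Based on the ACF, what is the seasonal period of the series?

The largest autocorrelation is r_4 = 0.49, with a weaker echo at lag 8 (0.23); the remaining lags stay at or below 0.04.
The dominant spike at lag 4 indicates a seasonal period of 4.

4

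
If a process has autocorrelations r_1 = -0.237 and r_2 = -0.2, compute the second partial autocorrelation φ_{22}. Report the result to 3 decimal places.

-0.271

φ_{22} = (r_2 − r_1²) / (1 − r_1²)
r_1² = (-0.237)² = 0.056169
Numerator = -0.2 − 0.0562 = -0.2562; denominator = 1 − 0.0562 = 0.9438
φ_{22} = -0.2562 / 0.9438 = -0.271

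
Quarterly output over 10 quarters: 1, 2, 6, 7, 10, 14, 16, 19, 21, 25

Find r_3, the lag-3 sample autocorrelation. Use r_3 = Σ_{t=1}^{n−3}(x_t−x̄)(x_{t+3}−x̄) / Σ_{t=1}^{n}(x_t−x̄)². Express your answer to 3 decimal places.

Mean x̄ = (1 + 2 + 6 + 7 + 10 + 14 + 16 + 19 + 21 + 25)/10 = 12.1000
Σ(x_t−x̄)(x_{t+3}−x̄) = (56.6100) + (21.2100) + (-11.5900) + (-19.8900) + (-14.4900) + (16.9100) + (50.3100) = 99.0700
Denominator Σ(x_t−x̄)² = 604.9000
r_3 = 99.0700 / 604.9000 = 0.164

0.164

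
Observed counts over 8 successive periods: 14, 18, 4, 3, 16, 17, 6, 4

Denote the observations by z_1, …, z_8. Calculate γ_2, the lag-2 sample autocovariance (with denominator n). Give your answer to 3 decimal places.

Mean z̄ = (14 + 18 + 4 + 3 + 16 + 17 + 6 + 4)/8 = 10.2500
Σ_{t=1}^{6}(z_t−z̄)(z_{t+2}−z̄) = -231.1250
γ_2 = -231.1250 / 8 = -28.891

-28.891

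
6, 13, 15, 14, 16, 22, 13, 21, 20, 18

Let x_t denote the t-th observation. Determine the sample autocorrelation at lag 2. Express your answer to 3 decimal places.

0.162

Mean x̄ = (6 + 13 + 15 + 14 + 16 + 22 + 13 + 21 + 20 + 18)/10 = 15.8000
Numerator Σ_{t=1}^{8}(x_t−x̄)(x_{t+2}−x̄) = 32.9200
Denominator Σ(x_t−x̄)² = 203.6000
r_2 = 32.9200 / 203.6000 = 0.162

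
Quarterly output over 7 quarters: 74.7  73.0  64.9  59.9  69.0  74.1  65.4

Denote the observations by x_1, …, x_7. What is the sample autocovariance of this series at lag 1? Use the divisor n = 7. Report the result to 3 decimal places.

Mean x̄ = (74.7 + 73.0 + 64.9 + 59.9 + 69.0 + 74.1 + 65.4)/7 = 68.7143
Σ_{t=1}^{6}(x_t−x̄)(x_{t+1}−x̄) = 24.0969
γ_1 = 24.0969 / 7 = 3.442

3.442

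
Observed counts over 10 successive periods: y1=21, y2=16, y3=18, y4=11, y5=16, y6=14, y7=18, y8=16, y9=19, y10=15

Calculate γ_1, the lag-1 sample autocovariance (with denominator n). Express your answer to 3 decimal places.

-1.716

Mean ȳ = (21 + 16 + 18 + 11 + 16 + 14 + 18 + 16 + 19 + 15)/10 = 16.4000
Σ_{t=1}^{9}(y_t−ȳ)(y_{t+1}−ȳ) = -17.1600
γ_1 = -17.1600 / 10 = -1.716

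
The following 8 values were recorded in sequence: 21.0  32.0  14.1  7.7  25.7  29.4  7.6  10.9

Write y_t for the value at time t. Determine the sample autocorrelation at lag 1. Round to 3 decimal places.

Mean ȳ = (21.0 + 32.0 + 14.1 + 7.7 + 25.7 + 29.4 + 7.6 + 10.9)/8 = 18.5500
Deviations from mean: 2.4500, 13.4500, -4.4500, -10.8500, 7.1500, 10.8500, -10.9500, -7.6500
Σ(y_t−ȳ)(y_{t+1}−ȳ) = (32.9525) + (-59.8525) + (48.2825) + (-77.5775) + (77.5775) + (-118.8075) + (83.7675) = -13.6575
Denominator Σ(y_t−ȳ)² = 671.7000
r_1 = -13.6575 / 671.7000 = -0.020

-0.020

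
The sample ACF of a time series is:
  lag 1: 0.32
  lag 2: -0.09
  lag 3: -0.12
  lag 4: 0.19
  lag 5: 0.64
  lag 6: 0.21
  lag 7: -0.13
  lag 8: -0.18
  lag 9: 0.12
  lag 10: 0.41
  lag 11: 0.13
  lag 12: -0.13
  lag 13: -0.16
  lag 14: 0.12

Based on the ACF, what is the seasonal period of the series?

5

The largest autocorrelation is r_5 = 0.64, with a weaker echo at lag 10 (0.41); the remaining lags stay at or below 0.32.
The dominant spike at lag 5 indicates a seasonal period of 5.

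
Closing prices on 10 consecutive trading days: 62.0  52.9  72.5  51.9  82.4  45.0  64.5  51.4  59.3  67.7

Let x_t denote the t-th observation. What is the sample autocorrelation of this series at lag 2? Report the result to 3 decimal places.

0.553

Mean x̄ = (62.0 + 52.9 + 72.5 + 51.9 + 82.4 + 45.0 + 64.5 + 51.4 + 59.3 + 67.7)/10 = 60.9600
Numerator Σ_{t=1}^{8}(x_t−x̄)(x_{t+2}−x̄) = 635.2048
Denominator Σ(x_t−x̄)² = 1147.8040
r_2 = 635.2048 / 1147.8040 = 0.553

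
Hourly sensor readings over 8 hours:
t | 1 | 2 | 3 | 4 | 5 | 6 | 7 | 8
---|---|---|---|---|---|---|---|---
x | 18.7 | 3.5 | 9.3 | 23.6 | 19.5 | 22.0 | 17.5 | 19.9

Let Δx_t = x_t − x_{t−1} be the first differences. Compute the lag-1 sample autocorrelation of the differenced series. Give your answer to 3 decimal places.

First differences Δx: -15.2, 5.8, 14.3, -4.1, 2.5, -4.5, 2.4
Mean of differences = 0.1714
Numerator Σ(Δx_t−Δx̄)(Δx_{t+1}−Δx̄) = -98.5794
Denominator Σ(Δx_t−Δx̄)² = 518.0343
r_1(Δx) = -98.5794 / 518.0343 = -0.190

-0.190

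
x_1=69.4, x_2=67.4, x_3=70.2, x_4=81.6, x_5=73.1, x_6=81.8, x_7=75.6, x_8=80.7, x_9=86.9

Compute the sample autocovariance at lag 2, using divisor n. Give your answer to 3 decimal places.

6.957

Mean x̄ = (69.4 + 67.4 + 70.2 + 81.6 + 73.1 + 81.8 + 75.6 + 80.7 + 86.9)/9 = 76.3000
Σ_{t=1}^{7}(x_t−x̄)(x_{t+2}−x̄) = 62.6100
γ_2 = 62.6100 / 9 = 6.957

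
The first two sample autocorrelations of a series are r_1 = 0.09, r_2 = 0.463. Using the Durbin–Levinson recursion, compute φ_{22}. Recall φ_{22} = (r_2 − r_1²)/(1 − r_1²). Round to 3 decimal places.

φ_{22} = (r_2 − r_1²) / (1 − r_1²)
r_1² = (0.09)² = 0.0081
Numerator = 0.463 − 0.0081 = 0.4549; denominator = 1 − 0.0081 = 0.9919
φ_{22} = 0.4549 / 0.9919 = 0.459

0.459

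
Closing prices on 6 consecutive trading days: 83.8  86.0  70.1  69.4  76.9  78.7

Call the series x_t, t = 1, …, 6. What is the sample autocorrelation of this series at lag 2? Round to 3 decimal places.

Mean x̄ = (83.8 + 86.0 + 70.1 + 69.4 + 76.9 + 78.7)/6 = 77.4833
Deviations from mean: 6.3167, 8.5167, -7.3833, -8.0833, -0.5833, 1.2167
Σ(x_t−x̄)(x_{t+2}−x̄) = (-46.6381) + (-68.8431) + (4.3069) + (-9.8347) = -121.0089
Denominator Σ(x_t−x̄)² = 234.1083
r_2 = -121.0089 / 234.1083 = -0.517

-0.517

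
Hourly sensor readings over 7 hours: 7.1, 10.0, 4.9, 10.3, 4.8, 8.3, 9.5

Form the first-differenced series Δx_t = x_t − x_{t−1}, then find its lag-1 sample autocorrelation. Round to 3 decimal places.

First differences Δx: 2.9, -5.1, 5.4, -5.5, 3.5, 1.2
Mean of differences = 0.4000
Numerator Σ(Δx_t−Δx̄)(Δx_{t+1}−Δx̄) = -86.5600
Denominator Σ(Δx_t−Δx̄)² = 106.5600
r_1(Δx) = -86.5600 / 106.5600 = -0.812

-0.812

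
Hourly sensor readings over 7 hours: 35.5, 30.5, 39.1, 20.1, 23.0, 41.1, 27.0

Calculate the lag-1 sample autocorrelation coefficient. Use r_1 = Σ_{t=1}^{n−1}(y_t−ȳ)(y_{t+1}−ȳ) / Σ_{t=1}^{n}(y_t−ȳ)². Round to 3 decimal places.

-0.333

Mean ȳ = (35.5 + 30.5 + 39.1 + 20.1 + 23.0 + 41.1 + 27.0)/7 = 30.9000
Σ(y_t−ȳ)(y_{t+1}−ȳ) = (-1.8400) + (-3.2800) + (-88.5600) + (85.3200) + (-80.5800) + (-39.7800) = -128.7200
Denominator Σ(y_t−ȳ)² = 386.8600
r_1 = -128.7200 / 386.8600 = -0.333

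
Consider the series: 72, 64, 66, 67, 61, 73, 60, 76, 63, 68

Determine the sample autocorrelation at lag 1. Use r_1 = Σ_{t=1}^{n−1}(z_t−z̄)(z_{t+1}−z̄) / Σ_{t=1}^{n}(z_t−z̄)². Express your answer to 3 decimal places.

Mean z̄ = (72 + 64 + 66 + 67 + 61 + 73 + 60 + 76 + 63 + 68)/10 = 67.0000
Numerator Σ_{t=1}^{9}(z_t−z̄)(z_{t+1}−z̄) = -193.0000
Denominator Σ(z_t−z̄)² = 254.0000
r_1 = -193.0000 / 254.0000 = -0.760

-0.760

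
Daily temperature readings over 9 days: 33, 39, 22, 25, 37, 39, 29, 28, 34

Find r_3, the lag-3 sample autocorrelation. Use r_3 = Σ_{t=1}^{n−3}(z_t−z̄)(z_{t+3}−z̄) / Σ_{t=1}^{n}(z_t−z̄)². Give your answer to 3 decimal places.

-0.086

Mean z̄ = (33 + 39 + 22 + 25 + 37 + 39 + 29 + 28 + 34)/9 = 31.7778
Σ(z_t−z̄)(z_{t+3}−z̄) = (-8.2840) + (37.7160) + (-70.6173) + (18.8272) + (-19.7284) + (16.0494) = -26.0370
Denominator Σ(z_t−z̄)² = 301.5556
r_3 = -26.0370 / 301.5556 = -0.086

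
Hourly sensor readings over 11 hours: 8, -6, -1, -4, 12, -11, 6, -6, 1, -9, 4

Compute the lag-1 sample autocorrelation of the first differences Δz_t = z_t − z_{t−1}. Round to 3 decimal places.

First differences Δz: -14, 5, -3, 16, -23, 17, -12, 7, -10, 13
Mean of differences = -0.4000
Numerator Σ(Δz_t−Δz̄)(Δz_{t+1}−Δz̄) = -1381.3600
Denominator Σ(Δz_t−Δz̄)² = 1764.4000
r_1(Δz) = -1381.3600 / 1764.4000 = -0.783

-0.783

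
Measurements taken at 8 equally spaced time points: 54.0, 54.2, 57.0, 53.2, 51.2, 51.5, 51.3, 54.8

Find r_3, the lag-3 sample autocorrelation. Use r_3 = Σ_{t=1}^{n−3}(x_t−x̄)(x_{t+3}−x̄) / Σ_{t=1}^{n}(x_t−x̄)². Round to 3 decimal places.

Mean x̄ = (54.0 + 54.2 + 57.0 + 53.2 + 51.2 + 51.5 + 51.3 + 54.8)/8 = 53.4000
Numerator Σ_{t=1}^{5}(x_t−x̄)(x_{t+3}−x̄) = -11.3800
Denominator Σ(x_t−x̄)² = 28.8200
r_3 = -11.3800 / 28.8200 = -0.395

-0.395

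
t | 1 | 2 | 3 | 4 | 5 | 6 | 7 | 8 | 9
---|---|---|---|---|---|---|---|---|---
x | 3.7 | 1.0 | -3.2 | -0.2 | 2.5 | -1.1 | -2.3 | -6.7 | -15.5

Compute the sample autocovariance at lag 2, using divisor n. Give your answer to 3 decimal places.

Mean x̄ = (3.7 + 1.0 − 3.2 − 0.2 + 2.5 − 1.1 − 2.3 − 6.7 − 15.5)/9 = -2.4222
Σ_{t=1}^{7}(x_t−x̄)(x_{t+2}−x̄) = -4.6999
γ_2 = -4.6999 / 9 = -0.522

-0.522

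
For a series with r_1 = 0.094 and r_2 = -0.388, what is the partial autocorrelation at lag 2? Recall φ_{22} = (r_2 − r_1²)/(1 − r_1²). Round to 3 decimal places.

-0.400

φ_{22} = (r_2 − r_1²) / (1 − r_1²)
r_1² = (0.094)² = 0.008836
Numerator = -0.388 − 0.0088 = -0.3968; denominator = 1 − 0.0088 = 0.9912
φ_{22} = -0.3968 / 0.9912 = -0.400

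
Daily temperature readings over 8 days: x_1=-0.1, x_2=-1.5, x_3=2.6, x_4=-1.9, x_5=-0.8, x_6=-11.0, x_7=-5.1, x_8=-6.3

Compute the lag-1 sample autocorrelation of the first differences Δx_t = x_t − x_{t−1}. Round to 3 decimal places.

-0.638

First differences Δx: -1.4, 4.1, -4.5, 1.1, -10.2, 5.9, -1.2
Mean of differences = -0.8857
Numerator Σ(Δx_t−Δx̄)(Δx_{t+1}−Δx̄) = -111.5931
Denominator Σ(Δx_t−Δx̄)² = 175.0286
r_1(Δx) = -111.5931 / 175.0286 = -0.638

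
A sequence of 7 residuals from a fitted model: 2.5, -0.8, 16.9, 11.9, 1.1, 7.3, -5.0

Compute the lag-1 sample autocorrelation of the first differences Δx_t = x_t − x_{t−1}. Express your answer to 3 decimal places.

First differences Δx: -3.3, 17.7, -5.0, -10.8, 6.2, -12.3
Mean of differences = -1.2500
Numerator Σ(Δx_t−Δx̄)(Δx_{t+1}−Δx̄) = -227.5675
Denominator Σ(Δx_t−Δx̄)² = 646.1750
r_1(Δx) = -227.5675 / 646.1750 = -0.352

-0.352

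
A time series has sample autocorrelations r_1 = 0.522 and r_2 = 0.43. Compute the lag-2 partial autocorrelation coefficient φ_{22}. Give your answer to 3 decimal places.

φ_{22} = (r_2 − r_1²) / (1 − r_1²)
r_1² = (0.522)² = 0.272484
Numerator = 0.43 − 0.2725 = 0.1575; denominator = 1 − 0.2725 = 0.7275
φ_{22} = 0.1575 / 0.7275 = 0.217

0.217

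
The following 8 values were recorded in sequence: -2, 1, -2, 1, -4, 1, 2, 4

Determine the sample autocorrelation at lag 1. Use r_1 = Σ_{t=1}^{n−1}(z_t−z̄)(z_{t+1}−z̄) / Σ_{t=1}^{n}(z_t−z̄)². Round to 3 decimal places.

Mean z̄ = (-2 + 1 − 2 + 1 − 4 + 1 + 2 + 4)/8 = 0.1250
Deviations from mean: -2.1250, 0.8750, -2.1250, 0.8750, -4.1250, 0.8750, 1.8750, 3.8750
Σ(z_t−z̄)(z_{t+1}−z̄) = (-1.8594) + (-1.8594) + (-1.8594) + (-3.6094) + (-3.6094) + (1.6406) + (7.2656) = -3.8906
Denominator Σ(z_t−z̄)² = 46.8750
r_1 = -3.8906 / 46.8750 = -0.083

-0.083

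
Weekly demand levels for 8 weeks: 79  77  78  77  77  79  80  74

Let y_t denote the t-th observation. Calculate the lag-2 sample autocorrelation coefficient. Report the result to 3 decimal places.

-0.279

Mean ȳ = (79 + 77 + 78 + 77 + 77 + 79 + 80 + 74)/8 = 77.6250
Deviations from mean: 1.3750, -0.6250, 0.3750, -0.6250, -0.6250, 1.3750, 2.3750, -3.6250
Σ(y_t−ȳ)(y_{t+2}−ȳ) = (0.5156) + (0.3906) + (-0.2344) + (-0.8594) + (-1.4844) + (-4.9844) = -6.6563
Denominator Σ(y_t−ȳ)² = 23.8750
r_2 = -6.6563 / 23.8750 = -0.279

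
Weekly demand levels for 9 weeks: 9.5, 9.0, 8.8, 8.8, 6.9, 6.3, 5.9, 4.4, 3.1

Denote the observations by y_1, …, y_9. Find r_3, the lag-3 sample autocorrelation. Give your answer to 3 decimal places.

0.101

Mean ȳ = (9.5 + 9.0 + 8.8 + 8.8 + 6.9 + 6.3 + 5.9 + 4.4 + 3.1)/9 = 6.9667
Σ(y_t−ȳ)(y_{t+3}−ȳ) = (4.6444) + (-0.1356) + (-1.2222) + (-1.9556) + (0.1711) + (2.5778) = 4.0800
Denominator Σ(y_t−ȳ)² = 40.4000
r_3 = 4.0800 / 40.4000 = 0.101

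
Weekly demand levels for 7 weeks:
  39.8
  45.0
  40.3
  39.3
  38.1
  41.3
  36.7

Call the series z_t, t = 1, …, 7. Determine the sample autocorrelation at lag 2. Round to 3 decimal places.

Mean z̄ = (39.8 + 45.0 + 40.3 + 39.3 + 38.1 + 41.3 + 36.7)/7 = 40.0714
Numerator Σ_{t=1}^{5}(z_t−z̄)(z_{t+2}−z̄) = 1.3841
Denominator Σ(z_t−z̄)² = 41.7743
r_2 = 1.3841 / 41.7743 = 0.033

0.033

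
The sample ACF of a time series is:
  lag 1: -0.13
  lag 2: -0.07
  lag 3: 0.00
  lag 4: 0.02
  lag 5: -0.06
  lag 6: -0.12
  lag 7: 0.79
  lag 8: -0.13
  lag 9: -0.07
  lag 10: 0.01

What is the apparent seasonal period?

The largest autocorrelation is r_7 = 0.79; the remaining lags stay at or below 0.02.
The dominant spike at lag 7 indicates a seasonal period of 7.

7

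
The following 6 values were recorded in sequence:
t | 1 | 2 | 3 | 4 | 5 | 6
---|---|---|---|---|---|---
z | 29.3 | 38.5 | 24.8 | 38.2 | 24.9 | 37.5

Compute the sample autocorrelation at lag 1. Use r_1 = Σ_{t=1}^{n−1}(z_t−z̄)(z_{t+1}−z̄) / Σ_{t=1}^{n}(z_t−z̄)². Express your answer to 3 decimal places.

Mean z̄ = (29.3 + 38.5 + 24.8 + 38.2 + 24.9 + 37.5)/6 = 32.2000
Deviations from mean: -2.9000, 6.3000, -7.4000, 6.0000, -7.3000, 5.3000
Numerator Σ_{t=1}^{5}(z_t−z̄)(z_{t+1}−z̄) = -191.7800
Denominator Σ(z_t−z̄)² = 220.2400
r_1 = -191.7800 / 220.2400 = -0.871

-0.871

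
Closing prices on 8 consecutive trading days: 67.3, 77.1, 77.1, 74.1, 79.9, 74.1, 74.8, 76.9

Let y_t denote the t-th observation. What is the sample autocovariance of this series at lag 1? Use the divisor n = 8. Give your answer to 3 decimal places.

-2.981

Mean ȳ = (67.3 + 77.1 + 77.1 + 74.1 + 79.9 + 74.1 + 74.8 + 76.9)/8 = 75.1625
Deviations: -7.8625, 1.9375, 1.9375, -1.0625, 4.7375, -1.0625, -0.3625, 1.7375
Σ_{t=1}^{7}(y_t−ȳ)(y_{t+1}−ȳ) = -23.8502
γ_1 = -23.8502 / 8 = -2.981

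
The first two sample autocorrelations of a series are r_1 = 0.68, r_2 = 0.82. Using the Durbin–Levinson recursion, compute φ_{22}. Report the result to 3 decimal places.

φ_{22} = (r_2 − r_1²) / (1 − r_1²)
r_1² = (0.68)² = 0.4624
Numerator = 0.82 − 0.4624 = 0.3576; denominator = 1 − 0.4624 = 0.5376
φ_{22} = 0.3576 / 0.5376 = 0.665

0.665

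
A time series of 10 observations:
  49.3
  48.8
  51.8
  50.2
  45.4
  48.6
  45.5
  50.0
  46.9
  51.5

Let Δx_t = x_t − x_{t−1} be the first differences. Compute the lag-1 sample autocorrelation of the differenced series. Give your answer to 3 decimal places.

First differences Δx: -0.5, 3.0, -1.6, -4.8, 3.2, -3.1, 4.5, -3.1, 4.6
Mean of differences = 0.2444
Numerator Σ(Δx_t−Δx̄)(Δx_{t+1}−Δx̄) = -65.6553
Denominator Σ(Δx_t−Δx̄)² = 105.1822
r_1(Δx) = -65.6553 / 105.1822 = -0.624

-0.624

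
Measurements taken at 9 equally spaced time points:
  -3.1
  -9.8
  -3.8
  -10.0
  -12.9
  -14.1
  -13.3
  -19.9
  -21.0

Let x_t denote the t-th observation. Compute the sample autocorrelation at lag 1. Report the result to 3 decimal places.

0.452

Mean x̄ = (-3.1 − 9.8 − 3.8 − 10.0 − 12.9 − 14.1 − 13.3 − 19.9 − 21.0)/9 = -11.9889
Numerator Σ_{t=1}^{8}(x_t−x̄)(x_{t+1}−x̄) = 138.2077
Denominator Σ(x_t−x̄)² = 305.6089
r_1 = 138.2077 / 305.6089 = 0.452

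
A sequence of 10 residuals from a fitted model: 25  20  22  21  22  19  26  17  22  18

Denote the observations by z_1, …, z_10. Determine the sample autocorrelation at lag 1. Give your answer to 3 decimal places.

-0.601

Mean z̄ = (25 + 20 + 22 + 21 + 22 + 19 + 26 + 17 + 22 + 18)/10 = 21.2000
Numerator Σ_{t=1}^{9}(z_t−z̄)(z_{t+1}−z̄) = -44.2400
Denominator Σ(z_t−z̄)² = 73.6000
r_1 = -44.2400 / 73.6000 = -0.601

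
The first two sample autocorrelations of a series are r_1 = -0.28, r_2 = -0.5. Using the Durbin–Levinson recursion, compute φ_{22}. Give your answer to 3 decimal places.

-0.628

φ_{22} = (r_2 − r_1²) / (1 − r_1²)
r_1² = (-0.28)² = 0.0784
Numerator = -0.5 − 0.0784 = -0.5784; denominator = 1 − 0.0784 = 0.9216
φ_{22} = -0.5784 / 0.9216 = -0.628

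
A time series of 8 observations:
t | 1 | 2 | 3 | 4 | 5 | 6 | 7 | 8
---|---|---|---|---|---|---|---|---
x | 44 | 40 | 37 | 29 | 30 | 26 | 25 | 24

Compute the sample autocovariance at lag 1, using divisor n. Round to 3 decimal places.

29.545

Mean x̄ = (44 + 40 + 37 + 29 + 30 + 26 + 25 + 24)/8 = 31.8750
Deviations: 12.1250, 8.1250, 5.1250, -2.8750, -1.8750, -5.8750, -6.8750, -7.8750
Σ_{t=1}^{7}(x_t−x̄)(x_{t+1}−x̄) = 236.3594
γ_1 = 236.3594 / 8 = 29.545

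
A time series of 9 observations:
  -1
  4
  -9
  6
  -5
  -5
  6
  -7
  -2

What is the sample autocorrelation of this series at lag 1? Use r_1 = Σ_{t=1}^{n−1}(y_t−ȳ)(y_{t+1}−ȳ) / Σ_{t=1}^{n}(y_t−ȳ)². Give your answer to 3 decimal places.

-0.683

Mean ȳ = (-1 + 4 − 9 + 6 − 5 − 5 + 6 − 7 − 2)/9 = -1.4444
Numerator Σ_{t=1}^{8}(y_t−ȳ)(y_{t+1}−ȳ) = -173.5309
Denominator Σ(y_t−ȳ)² = 254.2222
r_1 = -173.5309 / 254.2222 = -0.683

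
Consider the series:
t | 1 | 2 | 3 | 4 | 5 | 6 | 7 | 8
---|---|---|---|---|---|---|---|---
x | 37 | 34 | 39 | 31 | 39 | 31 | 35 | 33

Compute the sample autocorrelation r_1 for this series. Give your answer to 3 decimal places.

Mean x̄ = (37 + 34 + 39 + 31 + 39 + 31 + 35 + 33)/8 = 34.8750
Numerator Σ_{t=1}^{7}(x_t−x̄)(x_{t+1}−x̄) = -54.1406
Denominator Σ(x_t−x̄)² = 72.8750
r_1 = -54.1406 / 72.8750 = -0.743

-0.743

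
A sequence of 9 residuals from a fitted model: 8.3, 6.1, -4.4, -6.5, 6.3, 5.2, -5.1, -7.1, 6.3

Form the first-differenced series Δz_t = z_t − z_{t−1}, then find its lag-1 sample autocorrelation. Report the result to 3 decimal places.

First differences Δz: -2.2, -10.5, -2.1, 12.8, -1.1, -10.3, -2.0, 13.4
Mean of differences = -0.2500
Numerator Σ(Δz_t−Δz̄)(Δz_{t+1}−Δz̄) = 5.9575
Denominator Σ(Δz_t−Δz̄)² = 573.7000
r_1(Δz) = 5.9575 / 573.7000 = 0.010

0.010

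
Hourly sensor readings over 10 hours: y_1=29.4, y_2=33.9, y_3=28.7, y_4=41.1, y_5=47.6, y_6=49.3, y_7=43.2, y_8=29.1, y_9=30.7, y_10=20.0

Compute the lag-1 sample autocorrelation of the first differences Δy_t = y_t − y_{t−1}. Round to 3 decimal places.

First differences Δy: 4.5, -5.2, 12.4, 6.5, 1.7, -6.1, -14.1, 1.6, -10.7
Mean of differences = -1.0444
Numerator Σ(Δy_t−Δȳ)(Δy_{t+1}−Δȳ) = 35.2969
Denominator Σ(Δy_t−Δȳ)² = 589.4422
r_1(Δy) = 35.2969 / 589.4422 = 0.060

0.060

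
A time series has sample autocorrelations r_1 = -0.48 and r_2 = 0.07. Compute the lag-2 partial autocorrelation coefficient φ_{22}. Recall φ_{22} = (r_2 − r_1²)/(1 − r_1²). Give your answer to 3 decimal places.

-0.208

φ_{22} = (r_2 − r_1²) / (1 − r_1²)
r_1² = (-0.48)² = 0.2304
Numerator = 0.07 − 0.2304 = -0.1604; denominator = 1 − 0.2304 = 0.7696
φ_{22} = -0.1604 / 0.7696 = -0.208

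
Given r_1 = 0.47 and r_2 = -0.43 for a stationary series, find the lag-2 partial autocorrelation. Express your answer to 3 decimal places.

φ_{22} = (r_2 − r_1²) / (1 − r_1²)
r_1² = (0.47)² = 0.2209
Numerator = -0.43 − 0.2209 = -0.6509; denominator = 1 − 0.2209 = 0.7791
φ_{22} = -0.6509 / 0.7791 = -0.835

-0.835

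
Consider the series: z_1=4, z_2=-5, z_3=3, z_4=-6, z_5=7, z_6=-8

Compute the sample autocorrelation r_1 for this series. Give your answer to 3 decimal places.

-0.783

Mean z̄ = (4 − 5 + 3 − 6 + 7 − 8)/6 = -0.8333
Σ(z_t−z̄)(z_{t+1}−z̄) = (-20.1389) + (-15.9722) + (-19.8056) + (-40.4722) + (-56.1389) = -152.5278
Denominator Σ(z_t−z̄)² = 194.8333
r_1 = -152.5278 / 194.8333 = -0.783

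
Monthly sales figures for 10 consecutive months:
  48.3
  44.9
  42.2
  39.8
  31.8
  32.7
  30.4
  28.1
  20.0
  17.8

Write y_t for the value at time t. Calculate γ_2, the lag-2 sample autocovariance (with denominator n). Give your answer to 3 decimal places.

31.655

Mean ȳ = (48.3 + 44.9 + 42.2 + 39.8 + 31.8 + 32.7 + 30.4 + 28.1 + 20.0 + 17.8)/10 = 33.6000
Σ_{t=1}^{8}(y_t−ȳ)(y_{t+2}−ȳ) = 316.5500
γ_2 = 316.5500 / 10 = 31.655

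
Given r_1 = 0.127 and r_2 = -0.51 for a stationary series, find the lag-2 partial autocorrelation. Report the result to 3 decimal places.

φ_{22} = (r_2 − r_1²) / (1 − r_1²)
r_1² = (0.127)² = 0.016129
Numerator = -0.51 − 0.0161 = -0.5261; denominator = 1 − 0.0161 = 0.9839
φ_{22} = -0.5261 / 0.9839 = -0.535

-0.535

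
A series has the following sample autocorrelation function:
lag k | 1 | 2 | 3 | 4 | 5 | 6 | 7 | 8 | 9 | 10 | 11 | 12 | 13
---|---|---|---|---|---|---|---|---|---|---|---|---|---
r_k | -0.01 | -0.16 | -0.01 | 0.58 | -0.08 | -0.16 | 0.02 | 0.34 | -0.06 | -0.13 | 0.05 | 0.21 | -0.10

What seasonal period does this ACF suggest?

The largest autocorrelation is r_4 = 0.58, with weaker echoes at lags 8 (0.34) and 12 (0.21); the remaining lags stay at or below 0.05.
The dominant spike at lag 4 indicates a seasonal period of 4.

4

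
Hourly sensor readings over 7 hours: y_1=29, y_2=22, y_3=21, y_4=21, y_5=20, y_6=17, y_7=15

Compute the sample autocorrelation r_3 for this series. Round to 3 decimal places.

Mean ȳ = (29 + 22 + 21 + 21 + 20 + 17 + 15)/7 = 20.7143
Deviations from mean: 8.2857, 1.2857, 0.2857, 0.2857, -0.7143, -3.7143, -5.7143
Σ(y_t−ȳ)(y_{t+3}−ȳ) = (2.3673) + (-0.9184) + (-1.0612) + (-1.6327) = -1.2449
Denominator Σ(y_t−ȳ)² = 117.4286
r_3 = -1.2449 / 117.4286 = -0.011

-0.011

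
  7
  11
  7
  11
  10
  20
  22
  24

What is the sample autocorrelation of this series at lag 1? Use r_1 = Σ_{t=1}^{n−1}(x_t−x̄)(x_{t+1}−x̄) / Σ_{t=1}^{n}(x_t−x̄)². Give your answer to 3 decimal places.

0.539

Mean x̄ = (7 + 11 + 7 + 11 + 10 + 20 + 22 + 24)/8 = 14.0000
Deviations from mean: -7.0000, -3.0000, -7.0000, -3.0000, -4.0000, 6.0000, 8.0000, 10.0000
Σ(x_t−x̄)(x_{t+1}−x̄) = (21.0000) + (21.0000) + (21.0000) + (12.0000) + (-24.0000) + (48.0000) + (80.0000) = 179.0000
Denominator Σ(x_t−x̄)² = 332.0000
r_1 = 179.0000 / 332.0000 = 0.539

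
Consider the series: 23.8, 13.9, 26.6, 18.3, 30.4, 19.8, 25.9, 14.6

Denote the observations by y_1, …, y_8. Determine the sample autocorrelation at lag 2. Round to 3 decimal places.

0.549

Mean ȳ = (23.8 + 13.9 + 26.6 + 18.3 + 30.4 + 19.8 + 25.9 + 14.6)/8 = 21.6625
Deviations from mean: 2.1375, -7.7625, 4.9375, -3.3625, 8.7375, -1.8625, 4.2375, -7.0625
Numerator Σ_{t=1}^{6}(y_t−ȳ)(y_{t+2}−ȳ) = 136.2384
Denominator Σ(y_t−ȳ)² = 248.1588
r_2 = 136.2384 / 248.1588 = 0.549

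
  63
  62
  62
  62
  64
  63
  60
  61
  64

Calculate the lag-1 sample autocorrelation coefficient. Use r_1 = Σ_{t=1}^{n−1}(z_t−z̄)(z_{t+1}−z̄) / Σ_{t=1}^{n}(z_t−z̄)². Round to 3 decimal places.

-0.008

Mean z̄ = (63 + 62 + 62 + 62 + 64 + 63 + 60 + 61 + 64)/9 = 62.3333
Numerator Σ_{t=1}^{8}(z_t−z̄)(z_{t+1}−z̄) = -0.1111
Denominator Σ(z_t−z̄)² = 14.0000
r_1 = -0.1111 / 14.0000 = -0.008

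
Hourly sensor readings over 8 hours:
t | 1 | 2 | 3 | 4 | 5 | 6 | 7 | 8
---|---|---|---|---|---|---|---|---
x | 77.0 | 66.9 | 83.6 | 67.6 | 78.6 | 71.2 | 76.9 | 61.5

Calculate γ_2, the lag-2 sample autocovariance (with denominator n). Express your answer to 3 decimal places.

Mean x̄ = (77.0 + 66.9 + 83.6 + 67.6 + 78.6 + 71.2 + 76.9 + 61.5)/8 = 72.9125
Σ_{t=1}^{6}(x_t−x̄)(x_{t+2}−x̄) = 187.7322
γ_2 = 187.7322 / 8 = 23.467

23.467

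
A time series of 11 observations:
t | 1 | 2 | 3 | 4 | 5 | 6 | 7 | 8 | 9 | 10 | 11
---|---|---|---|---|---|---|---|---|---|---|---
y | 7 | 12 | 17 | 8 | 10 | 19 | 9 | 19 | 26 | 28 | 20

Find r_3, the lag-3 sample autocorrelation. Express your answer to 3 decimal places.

Mean ȳ = (7 + 12 + 17 + 8 + 10 + 19 + 9 + 19 + 26 + 28 + 20)/11 = 15.9091
Numerator Σ_{t=1}^{8}(y_t−ȳ)(y_{t+3}−ȳ) = 93.6116
Denominator Σ(y_t−ȳ)² = 524.9091
r_3 = 93.6116 / 524.9091 = 0.178

0.178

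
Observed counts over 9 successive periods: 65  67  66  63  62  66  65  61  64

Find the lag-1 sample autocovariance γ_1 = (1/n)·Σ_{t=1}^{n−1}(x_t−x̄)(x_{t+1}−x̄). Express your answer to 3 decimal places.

Mean x̄ = (65 + 67 + 66 + 63 + 62 + 66 + 65 + 61 + 64)/9 = 64.3333
Σ_{t=1}^{8}(x_t−x̄)(x_{t+1}−x̄) = 3.2222
γ_1 = 3.2222 / 9 = 0.358

0.358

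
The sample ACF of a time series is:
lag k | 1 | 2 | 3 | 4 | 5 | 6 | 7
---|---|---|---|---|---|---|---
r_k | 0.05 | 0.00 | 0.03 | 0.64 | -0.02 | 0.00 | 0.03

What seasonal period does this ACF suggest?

The largest autocorrelation is r_4 = 0.64; the remaining lags stay at or below 0.05.
The dominant spike at lag 4 indicates a seasonal period of 4.

4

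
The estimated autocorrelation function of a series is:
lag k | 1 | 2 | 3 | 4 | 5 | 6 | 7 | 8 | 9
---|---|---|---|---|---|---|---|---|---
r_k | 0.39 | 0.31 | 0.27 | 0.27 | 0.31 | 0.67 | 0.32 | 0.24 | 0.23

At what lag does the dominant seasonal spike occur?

6

The largest autocorrelation is r_6 = 0.67; the remaining lags stay at or below 0.39. The elevated value at lag 1 (0.39), dropping to 0.31 at lag 2, reflects decaying short-term dependence rather than seasonality.
The dominant spike at lag 6 indicates a seasonal period of 6.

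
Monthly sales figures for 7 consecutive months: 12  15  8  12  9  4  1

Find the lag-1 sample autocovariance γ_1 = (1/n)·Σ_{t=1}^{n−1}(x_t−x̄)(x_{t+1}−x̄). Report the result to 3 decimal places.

Mean x̄ = (12 + 15 + 8 + 12 + 9 + 4 + 1)/7 = 8.7143
Σ_{t=1}^{6}(x_t−x̄)(x_{t+1}−x̄) = 49.7755
γ_1 = 49.7755 / 7 = 7.111

7.111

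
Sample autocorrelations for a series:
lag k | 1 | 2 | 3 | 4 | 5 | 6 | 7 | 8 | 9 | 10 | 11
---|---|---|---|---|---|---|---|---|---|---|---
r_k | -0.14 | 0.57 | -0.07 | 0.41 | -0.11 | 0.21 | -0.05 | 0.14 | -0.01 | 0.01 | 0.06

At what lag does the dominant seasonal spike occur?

The largest autocorrelation is r_2 = 0.57, with weaker echoes at lags 4 (0.41) and 6 (0.21); the remaining lags stay at or below 0.14.
The dominant spike at lag 2 indicates a seasonal period of 2.

2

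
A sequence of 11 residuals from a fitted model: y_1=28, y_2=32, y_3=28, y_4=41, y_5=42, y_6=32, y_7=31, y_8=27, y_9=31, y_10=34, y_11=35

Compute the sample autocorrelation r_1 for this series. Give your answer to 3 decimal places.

0.241

Mean ȳ = (28 + 32 + 28 + 41 + 42 + 32 + 31 + 27 + 31 + 34 + 35)/11 = 32.8182
Numerator Σ_{t=1}^{10}(y_t−ȳ)(y_{t+1}−ȳ) = 59.1488
Denominator Σ(y_t−ȳ)² = 245.6364
r_1 = 59.1488 / 245.6364 = 0.241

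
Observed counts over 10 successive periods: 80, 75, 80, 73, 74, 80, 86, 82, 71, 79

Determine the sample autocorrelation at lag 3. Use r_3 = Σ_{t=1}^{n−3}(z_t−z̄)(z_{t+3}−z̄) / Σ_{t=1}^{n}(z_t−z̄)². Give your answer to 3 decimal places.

-0.292

Mean z̄ = (80 + 75 + 80 + 73 + 74 + 80 + 86 + 82 + 71 + 79)/10 = 78.0000
Σ(z_t−z̄)(z_{t+3}−z̄) = (-10.0000) + (12.0000) + (4.0000) + (-40.0000) + (-16.0000) + (-14.0000) + (8.0000) = -56.0000
Denominator Σ(z_t−z̄)² = 192.0000
r_3 = -56.0000 / 192.0000 = -0.292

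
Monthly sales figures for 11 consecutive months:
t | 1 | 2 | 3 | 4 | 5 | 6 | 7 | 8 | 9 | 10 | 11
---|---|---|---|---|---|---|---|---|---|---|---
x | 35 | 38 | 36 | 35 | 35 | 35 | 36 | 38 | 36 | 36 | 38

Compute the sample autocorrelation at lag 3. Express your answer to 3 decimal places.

0.069

Mean x̄ = (35 + 38 + 36 + 35 + 35 + 35 + 36 + 38 + 36 + 36 + 38)/11 = 36.1818
Numerator Σ_{t=1}^{8}(x_t−x̄)(x_{t+3}−x̄) = 1.0826
Denominator Σ(x_t−x̄)² = 15.6364
r_3 = 1.0826 / 15.6364 = 0.069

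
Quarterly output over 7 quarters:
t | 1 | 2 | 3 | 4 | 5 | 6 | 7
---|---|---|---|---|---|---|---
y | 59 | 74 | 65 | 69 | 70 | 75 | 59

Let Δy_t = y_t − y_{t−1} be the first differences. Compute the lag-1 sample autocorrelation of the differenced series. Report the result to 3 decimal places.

-0.401

First differences Δy: 15, -9, 4, 1, 5, -16
Mean of differences = 0.0000
Numerator Σ(Δy_t−Δȳ)(Δy_{t+1}−Δȳ) = -242.0000
Denominator Σ(Δy_t−Δȳ)² = 604.0000
r_1(Δy) = -242.0000 / 604.0000 = -0.401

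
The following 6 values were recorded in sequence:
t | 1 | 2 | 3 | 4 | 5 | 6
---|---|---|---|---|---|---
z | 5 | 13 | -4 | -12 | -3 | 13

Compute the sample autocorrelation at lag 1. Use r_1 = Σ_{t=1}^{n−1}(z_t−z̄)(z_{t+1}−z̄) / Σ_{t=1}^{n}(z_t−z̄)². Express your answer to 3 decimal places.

0.130

Mean z̄ = (5 + 13 − 4 − 12 − 3 + 13)/6 = 2.0000
Numerator Σ_{t=1}^{5}(z_t−z̄)(z_{t+1}−z̄) = 66.0000
Denominator Σ(z_t−z̄)² = 508.0000
r_1 = 66.0000 / 508.0000 = 0.130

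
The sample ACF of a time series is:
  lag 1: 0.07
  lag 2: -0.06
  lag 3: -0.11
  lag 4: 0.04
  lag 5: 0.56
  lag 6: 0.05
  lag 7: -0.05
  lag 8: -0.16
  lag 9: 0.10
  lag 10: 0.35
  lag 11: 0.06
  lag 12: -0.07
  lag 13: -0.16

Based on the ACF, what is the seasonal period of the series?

The largest autocorrelation is r_5 = 0.56, with a weaker echo at lag 10 (0.35); the remaining lags stay at or below 0.10.
The dominant spike at lag 5 indicates a seasonal period of 5.

5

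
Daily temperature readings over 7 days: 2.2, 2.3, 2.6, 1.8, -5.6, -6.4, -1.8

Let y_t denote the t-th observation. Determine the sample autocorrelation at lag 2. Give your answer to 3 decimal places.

Mean ȳ = (2.2 + 2.3 + 2.6 + 1.8 − 5.6 − 6.4 − 1.8)/7 = -0.7000
Deviations from mean: 2.9000, 3.0000, 3.3000, 2.5000, -4.9000, -5.7000, -1.1000
Σ(y_t−ȳ)(y_{t+2}−ȳ) = (9.5700) + (7.5000) + (-16.1700) + (-14.2500) + (5.3900) = -7.9600
Denominator Σ(y_t−ȳ)² = 92.2600
r_2 = -7.9600 / 92.2600 = -0.086

-0.086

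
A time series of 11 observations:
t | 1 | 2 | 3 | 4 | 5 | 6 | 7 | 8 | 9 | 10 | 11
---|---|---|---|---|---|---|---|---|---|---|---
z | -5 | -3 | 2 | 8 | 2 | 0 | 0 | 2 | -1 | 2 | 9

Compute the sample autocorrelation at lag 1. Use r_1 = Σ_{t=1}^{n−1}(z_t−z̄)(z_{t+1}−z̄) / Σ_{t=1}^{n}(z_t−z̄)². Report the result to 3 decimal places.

Mean z̄ = (-5 − 3 + 2 + 8 + 2 + 0 + 0 + 2 − 1 + 2 + 9)/11 = 1.4545
Numerator Σ_{t=1}^{10}(z_t−z̄)(z_{t+1}−z̄) = 35.4298
Denominator Σ(z_t−z̄)² = 172.7273
r_1 = 35.4298 / 172.7273 = 0.205

0.205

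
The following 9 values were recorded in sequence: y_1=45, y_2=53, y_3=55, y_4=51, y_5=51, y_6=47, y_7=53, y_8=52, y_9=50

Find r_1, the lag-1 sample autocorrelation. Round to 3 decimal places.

Mean ȳ = (45 + 53 + 55 + 51 + 51 + 47 + 53 + 52 + 50)/9 = 50.7778
Numerator Σ_{t=1}^{8}(y_t−ȳ)(y_{t+1}−ȳ) = -9.9383
Denominator Σ(y_t−ȳ)² = 77.5556
r_1 = -9.9383 / 77.5556 = -0.128

-0.128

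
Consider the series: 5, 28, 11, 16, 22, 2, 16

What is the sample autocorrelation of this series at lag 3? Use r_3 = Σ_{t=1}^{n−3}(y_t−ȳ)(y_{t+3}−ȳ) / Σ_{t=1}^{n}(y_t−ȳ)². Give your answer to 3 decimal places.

0.266

Mean ȳ = (5 + 28 + 11 + 16 + 22 + 2 + 16)/7 = 14.2857
Deviations from mean: -9.2857, 13.7143, -3.2857, 1.7143, 7.7143, -12.2857, 1.7143
Σ(y_t−ȳ)(y_{t+3}−ȳ) = (-15.9184) + (105.7959) + (40.3673) + (2.9388) = 133.1837
Denominator Σ(y_t−ȳ)² = 501.4286
r_3 = 133.1837 / 501.4286 = 0.266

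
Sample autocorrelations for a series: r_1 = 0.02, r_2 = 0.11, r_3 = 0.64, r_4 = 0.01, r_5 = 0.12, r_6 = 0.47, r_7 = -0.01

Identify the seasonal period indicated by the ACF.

The largest autocorrelation is r_3 = 0.64, with a weaker echo at lag 6 (0.47); the remaining lags stay at or below 0.12.
The dominant spike at lag 3 indicates a seasonal period of 3.

3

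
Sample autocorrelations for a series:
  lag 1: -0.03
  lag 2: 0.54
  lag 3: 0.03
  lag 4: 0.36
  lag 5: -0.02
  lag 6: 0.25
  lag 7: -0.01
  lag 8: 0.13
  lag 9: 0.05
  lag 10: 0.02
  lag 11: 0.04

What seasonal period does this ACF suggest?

The largest autocorrelation is r_2 = 0.54, with weaker echoes at lags 4 (0.36) and 6 (0.25); the remaining lags stay at or below 0.13.
The dominant spike at lag 2 indicates a seasonal period of 2.

2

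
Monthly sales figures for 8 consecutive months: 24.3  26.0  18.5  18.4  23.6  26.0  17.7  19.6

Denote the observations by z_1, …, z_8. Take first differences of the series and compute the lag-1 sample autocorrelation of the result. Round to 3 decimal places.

First differences Δz: 1.7, -7.5, -0.1, 5.2, 2.4, -8.3, 1.9
Mean of differences = -0.6714
Numerator Σ(Δz_t−Δz̄)(Δz_{t+1}−Δz̄) = -41.7537
Denominator Σ(Δz_t−Δz̄)² = 161.2943
r_1(Δz) = -41.7537 / 161.2943 = -0.259

-0.259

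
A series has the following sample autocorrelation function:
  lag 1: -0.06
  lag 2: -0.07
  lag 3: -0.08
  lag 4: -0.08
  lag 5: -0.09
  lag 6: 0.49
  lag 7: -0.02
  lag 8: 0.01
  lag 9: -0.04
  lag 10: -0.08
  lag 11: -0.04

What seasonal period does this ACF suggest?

The largest autocorrelation is r_6 = 0.49; the remaining lags stay at or below 0.01.
The dominant spike at lag 6 indicates a seasonal period of 6.

6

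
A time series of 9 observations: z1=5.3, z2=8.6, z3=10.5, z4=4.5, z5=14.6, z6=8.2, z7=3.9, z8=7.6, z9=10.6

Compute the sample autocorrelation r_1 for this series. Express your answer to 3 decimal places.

Mean z̄ = (5.3 + 8.6 + 10.5 + 4.5 + 14.6 + 8.2 + 3.9 + 7.6 + 10.6)/9 = 8.2000
Numerator Σ_{t=1}^{8}(z_t−z̄)(z_{t+1}−z̄) = -31.2900
Denominator Σ(z_t−z̄)² = 93.1200
r_1 = -31.2900 / 93.1200 = -0.336

-0.336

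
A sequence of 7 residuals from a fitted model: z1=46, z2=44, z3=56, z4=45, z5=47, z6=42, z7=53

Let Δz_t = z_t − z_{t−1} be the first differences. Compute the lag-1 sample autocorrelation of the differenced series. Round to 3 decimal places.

-0.589

First differences Δz: -2, 12, -11, 2, -5, 11
Mean of differences = 1.1667
Numerator Σ(Δz_t−Δz̄)(Δz_{t+1}−Δz̄) = -242.0278
Denominator Σ(Δz_t−Δz̄)² = 410.8333
r_1(Δz) = -242.0278 / 410.8333 = -0.589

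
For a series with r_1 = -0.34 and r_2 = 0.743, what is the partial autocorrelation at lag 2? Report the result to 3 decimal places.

0.709

φ_{22} = (r_2 − r_1²) / (1 − r_1²)
r_1² = (-0.34)² = 0.1156
Numerator = 0.743 − 0.1156 = 0.6274; denominator = 1 − 0.1156 = 0.8844
φ_{22} = 0.6274 / 0.8844 = 0.709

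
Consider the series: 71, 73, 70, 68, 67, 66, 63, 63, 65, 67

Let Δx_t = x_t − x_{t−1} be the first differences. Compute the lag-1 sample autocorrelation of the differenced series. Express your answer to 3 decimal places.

0.183

First differences Δx: 2, -3, -2, -1, -1, -3, 0, 2, 2
Mean of differences = -0.4444
Numerator Σ(Δx_t−Δx̄)(Δx_{t+1}−Δx̄) = 6.2469
Denominator Σ(Δx_t−Δx̄)² = 34.2222
r_1(Δx) = 6.2469 / 34.2222 = 0.183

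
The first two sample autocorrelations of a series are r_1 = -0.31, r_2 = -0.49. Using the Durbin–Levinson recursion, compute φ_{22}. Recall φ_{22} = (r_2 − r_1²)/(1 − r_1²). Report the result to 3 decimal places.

-0.648

φ_{22} = (r_2 − r_1²) / (1 − r_1²)
r_1² = (-0.31)² = 0.0961
Numerator = -0.49 − 0.0961 = -0.5861; denominator = 1 − 0.0961 = 0.9039
φ_{22} = -0.5861 / 0.9039 = -0.648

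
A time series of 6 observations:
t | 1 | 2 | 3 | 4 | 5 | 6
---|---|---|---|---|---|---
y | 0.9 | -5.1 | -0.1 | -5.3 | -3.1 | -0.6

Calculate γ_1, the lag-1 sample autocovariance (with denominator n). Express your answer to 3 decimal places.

Mean ȳ = (0.9 − 5.1 − 0.1 − 5.3 − 3.1 − 0.6)/6 = -2.2167
Σ_{t=1}^{5}(y_t−ȳ)(y_{t+1}−ȳ) = -20.3203
γ_1 = -20.3203 / 6 = -3.387

-3.387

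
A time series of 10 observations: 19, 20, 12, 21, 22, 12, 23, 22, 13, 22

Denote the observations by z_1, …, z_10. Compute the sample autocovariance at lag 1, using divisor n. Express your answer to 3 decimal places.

-9.096

Mean z̄ = (19 + 20 + 12 + 21 + 22 + 12 + 23 + 22 + 13 + 22)/10 = 18.6000
Σ_{t=1}^{9}(z_t−z̄)(z_{t+1}−z̄) = -90.9600
γ_1 = -90.9600 / 10 = -9.096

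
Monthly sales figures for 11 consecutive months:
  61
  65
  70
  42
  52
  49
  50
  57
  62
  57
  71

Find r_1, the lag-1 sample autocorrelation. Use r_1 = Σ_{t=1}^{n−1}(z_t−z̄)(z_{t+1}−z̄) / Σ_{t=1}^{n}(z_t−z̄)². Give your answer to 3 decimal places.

0.144

Mean z̄ = (61 + 65 + 70 + 42 + 52 + 49 + 50 + 57 + 62 + 57 + 71)/11 = 57.8182
Numerator Σ_{t=1}^{10}(z_t−z̄)(z_{t+1}−z̄) = 118.6942
Denominator Σ(z_t−z̄)² = 825.6364
r_1 = 118.6942 / 825.6364 = 0.144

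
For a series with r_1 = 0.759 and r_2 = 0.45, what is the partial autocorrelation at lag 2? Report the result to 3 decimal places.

-0.297

φ_{22} = (r_2 − r_1²) / (1 − r_1²)
r_1² = (0.759)² = 0.576081
Numerator = 0.45 − 0.5761 = -0.1261; denominator = 1 − 0.5761 = 0.4239
φ_{22} = -0.1261 / 0.4239 = -0.297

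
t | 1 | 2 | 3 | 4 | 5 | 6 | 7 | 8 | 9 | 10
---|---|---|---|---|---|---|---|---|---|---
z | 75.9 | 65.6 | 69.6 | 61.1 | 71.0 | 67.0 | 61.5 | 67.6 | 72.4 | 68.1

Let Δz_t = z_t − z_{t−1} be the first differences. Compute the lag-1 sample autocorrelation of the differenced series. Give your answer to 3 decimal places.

-0.479

First differences Δz: -10.3, 4.0, -8.5, 9.9, -4.0, -5.5, 6.1, 4.8, -4.3
Mean of differences = -0.8667
Numerator Σ(Δz_t−Δz̄)(Δz_{t+1}−Δz̄) = -196.7178
Denominator Σ(Δz_t−Δz̄)² = 410.5800
r_1(Δz) = -196.7178 / 410.5800 = -0.479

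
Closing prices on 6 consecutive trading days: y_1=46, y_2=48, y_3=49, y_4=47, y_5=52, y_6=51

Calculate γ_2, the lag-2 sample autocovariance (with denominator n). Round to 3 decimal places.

Mean ȳ = (46 + 48 + 49 + 47 + 52 + 51)/6 = 48.8333
Deviations: -2.8333, -0.8333, 0.1667, -1.8333, 3.1667, 2.1667
Σ_{t=1}^{4}(y_t−ȳ)(y_{t+2}−ȳ) = -2.3889
γ_2 = -2.3889 / 6 = -0.398

-0.398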